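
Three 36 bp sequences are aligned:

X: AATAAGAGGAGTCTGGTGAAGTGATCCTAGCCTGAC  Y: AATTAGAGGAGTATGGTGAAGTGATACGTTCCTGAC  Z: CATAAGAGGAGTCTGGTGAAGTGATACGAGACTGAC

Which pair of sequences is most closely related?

X–Y: 6/36 differ, p = 0.167, d = 0.188.
X–Z: 4/36 differ, p = 0.111, d = 0.120.
Y–Z: 6/36 differ, p = 0.167, d = 0.188.
The smallest distance is between X and Z.

X and Z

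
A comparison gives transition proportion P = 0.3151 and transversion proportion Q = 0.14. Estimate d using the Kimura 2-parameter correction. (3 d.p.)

Under the Kimura two-parameter model, d = −½ ln(1 − 2P − Q) − ¼ ln(1 − 2Q).
1 − 2P − Q = 0.2298, giving −½ ln(0.2298) = 0.735273.
1 − 2Q = 0.72, giving −¼ ln(0.72) = 0.082126.
d = 0.735273 + 0.082126 = 0.817399.

0.817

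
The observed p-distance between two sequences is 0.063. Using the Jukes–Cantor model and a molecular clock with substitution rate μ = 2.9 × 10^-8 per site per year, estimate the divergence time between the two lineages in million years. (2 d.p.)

d = −(3/4) ln(1 − 4p/3) = −0.75 ln(1 − 0.084) = −0.75 ln(0.916)
  = −0.75 × (-0.087739) = 0.065804 substitutions/site.
Under a molecular clock d = 2μt, so t = d/(2μ) = 0.065804 / (2 × 2.9 × 10^-8) = 1.13 million years.

1.13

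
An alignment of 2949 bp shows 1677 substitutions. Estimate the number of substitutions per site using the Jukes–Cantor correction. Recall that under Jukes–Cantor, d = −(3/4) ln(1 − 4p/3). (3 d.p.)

1.065

p = 1677/2949 ≈ 0.568667.
d = −(3/4) ln(1 − 4p/3) = −0.75 ln(1 − 0.758223) = −0.75 ln(0.241777)
  = −0.75 × (-1.419739) = 1.064804 substitutions/site.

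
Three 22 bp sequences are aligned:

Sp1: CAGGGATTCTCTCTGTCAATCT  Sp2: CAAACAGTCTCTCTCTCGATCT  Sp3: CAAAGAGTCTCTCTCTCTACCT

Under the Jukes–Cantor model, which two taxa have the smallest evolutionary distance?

Sp2 and Sp3

Sp1–Sp2: 6/22 differ, p = 0.273, d = 0.339.
Sp1–Sp3: 6/22 differ, p = 0.273, d = 0.339.
Sp2–Sp3: 3/22 differ, p = 0.136, d = 0.151.
The smallest distance is between Sp2 and Sp3.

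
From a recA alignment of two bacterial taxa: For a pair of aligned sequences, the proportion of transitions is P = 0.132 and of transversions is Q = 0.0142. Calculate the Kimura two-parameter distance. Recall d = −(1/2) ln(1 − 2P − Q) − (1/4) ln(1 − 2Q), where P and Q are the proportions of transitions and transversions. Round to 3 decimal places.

Under the Kimura two-parameter model, d = −½ ln(1 − 2P − Q) − ¼ ln(1 − 2Q).
1 − 2P − Q = 0.7218, giving −½ ln(0.7218) = 0.163004.
1 − 2Q = 0.9716, giving −¼ ln(0.9716) = 0.007203.
d = 0.163004 + 0.007203 = 0.170207.

0.170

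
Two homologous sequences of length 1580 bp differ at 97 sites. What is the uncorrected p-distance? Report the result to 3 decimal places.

0.061

p = 97/1580 = 0.061392… ≈ 0.061 (to 3 d.p.).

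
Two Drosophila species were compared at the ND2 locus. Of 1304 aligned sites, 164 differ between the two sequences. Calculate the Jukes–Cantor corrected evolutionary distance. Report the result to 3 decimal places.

p = 164/1304 ≈ 0.125767.
d = −(3/4) ln(1 − 4p/3) = −0.75 ln(1 − 0.167689) = −0.75 ln(0.832311)
  = −0.75 × (-0.183549) = 0.137662 substitutions/site.

0.138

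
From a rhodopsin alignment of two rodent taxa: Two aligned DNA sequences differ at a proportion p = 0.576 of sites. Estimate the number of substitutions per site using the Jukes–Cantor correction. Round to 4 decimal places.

d = −(3/4) ln(1 − 4p/3) = −0.75 ln(1 − 0.768) = −0.75 ln(0.232)
  = −0.75 × (-1.461018) = 1.095764 substitutions/site.

1.0958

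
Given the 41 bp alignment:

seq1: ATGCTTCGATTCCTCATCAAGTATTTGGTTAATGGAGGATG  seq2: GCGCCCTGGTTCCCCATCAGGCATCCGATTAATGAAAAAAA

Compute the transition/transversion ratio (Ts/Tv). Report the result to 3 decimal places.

16.000

Transitions are A↔G and C↔T; transversions are all other mismatches.
Transitions: 16. Transversions: 1.
R = 16/1 = 16.000.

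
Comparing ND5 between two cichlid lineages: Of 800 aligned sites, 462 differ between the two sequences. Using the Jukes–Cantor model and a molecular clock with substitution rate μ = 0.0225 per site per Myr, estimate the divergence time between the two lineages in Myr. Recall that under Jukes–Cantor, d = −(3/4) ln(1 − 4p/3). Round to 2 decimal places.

24.49

p = 462/800 = 0.5775.
d = −(3/4) ln(1 − 4p/3) = −0.75 ln(1 − 0.77) = −0.75 ln(0.23)
  = −0.75 × (-1.469676) = 1.102257 substitutions/site.
Under a molecular clock d = 2μt, so t = d/(2μ) = 1.102257 / (2 × 0.0225) = 24.49 Myr.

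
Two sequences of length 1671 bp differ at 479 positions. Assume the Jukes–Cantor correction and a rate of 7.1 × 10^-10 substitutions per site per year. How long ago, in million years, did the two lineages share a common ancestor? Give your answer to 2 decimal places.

254.37

p = 479/1671 ≈ 0.286655.
d = −(3/4) ln(1 − 4p/3) = −0.75 ln(1 − 0.382207) = −0.75 ln(0.617793)
  = −0.75 × (-0.481602) = 0.361202 substitutions/site.
Under a molecular clock d = 2μt, so t = d/(2μ) = 0.361202 / (2 × 7.1 × 10^-10) = 254.37 million years.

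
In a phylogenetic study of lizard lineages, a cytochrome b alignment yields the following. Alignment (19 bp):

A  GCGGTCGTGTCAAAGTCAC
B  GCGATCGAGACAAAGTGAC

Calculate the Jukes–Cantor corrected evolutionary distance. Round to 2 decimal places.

0.25

The sequences differ at 4 of 19 sites (4, 8, 10, 17), so p = 4/19 ≈ 0.210526.
d = −(3/4) ln(1 − 4p/3) = −0.75 ln(1 − 0.280701) = −0.75 ln(0.719299)
  = −0.75 × (-0.329478) = 0.247109 substitutions/site.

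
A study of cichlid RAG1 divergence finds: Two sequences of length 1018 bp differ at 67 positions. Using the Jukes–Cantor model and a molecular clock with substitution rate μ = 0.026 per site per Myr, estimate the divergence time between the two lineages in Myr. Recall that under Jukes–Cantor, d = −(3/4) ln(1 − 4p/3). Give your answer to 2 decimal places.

1.32

p = 67/1018 ≈ 0.065815.
d = −(3/4) ln(1 − 4p/3) = −0.75 ln(1 − 0.087753) = −0.75 ln(0.912247)
  = −0.75 × (-0.091844) = 0.068883 substitutions/site.
Under a molecular clock d = 2μt, so t = d/(2μ) = 0.068883 / (2 × 0.026) = 1.32 Myr.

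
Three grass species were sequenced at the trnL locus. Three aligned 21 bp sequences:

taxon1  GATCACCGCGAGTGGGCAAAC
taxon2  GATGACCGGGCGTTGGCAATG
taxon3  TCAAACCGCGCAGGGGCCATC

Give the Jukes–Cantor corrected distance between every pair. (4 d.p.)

d(taxon1,taxon2) = 0.3597, d(taxon1,taxon3) = 0.6355, d(taxon2,taxon3) = 0.7557

taxon1–taxon2: 6/21 sites differ → p ≈ 0.285714, d = −0.75 ln(1 − 0.380952) = 0.359679 ≈ 0.3597.
taxon1–taxon3: 9/21 sites differ → p ≈ 0.428571, d = −0.75 ln(1 − 0.571428) = 0.635472 ≈ 0.6355.
taxon2–taxon3: 10/21 sites differ → p ≈ 0.47619, d = −0.75 ln(1 − 0.63492) = 0.755729 ≈ 0.7557.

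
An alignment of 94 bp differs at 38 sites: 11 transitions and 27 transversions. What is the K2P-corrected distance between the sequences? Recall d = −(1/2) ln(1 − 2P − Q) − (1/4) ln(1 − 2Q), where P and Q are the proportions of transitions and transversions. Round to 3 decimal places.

P = 11/94 ≈ 0.117021 and Q = 27/94 ≈ 0.287234.
Under the Kimura two-parameter model, d = −½ ln(1 − 2P − Q) − ¼ ln(1 − 2Q).
1 − 2P − Q = 0.478724, giving −½ ln(0.478724) = 0.368316.
1 − 2Q = 0.425532, giving −¼ ln(0.425532) = 0.213604.
d = 0.368316 + 0.213604 = 0.581920.

0.582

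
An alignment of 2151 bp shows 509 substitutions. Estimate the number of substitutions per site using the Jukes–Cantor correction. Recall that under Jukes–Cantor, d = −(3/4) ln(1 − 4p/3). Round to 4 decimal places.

p = 509/2151 ≈ 0.236634.
d = −(3/4) ln(1 − 4p/3) = −0.75 ln(1 − 0.315512) = −0.75 ln(0.684488)
  = −0.75 × (-0.379084) = 0.284313 substitutions/site.

0.2843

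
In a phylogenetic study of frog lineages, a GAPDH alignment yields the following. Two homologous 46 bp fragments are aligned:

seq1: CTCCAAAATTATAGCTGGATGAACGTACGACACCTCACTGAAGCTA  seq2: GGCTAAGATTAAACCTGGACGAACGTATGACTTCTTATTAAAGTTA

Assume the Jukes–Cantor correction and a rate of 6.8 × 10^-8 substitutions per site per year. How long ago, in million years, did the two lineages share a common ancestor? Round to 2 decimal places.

The sequences differ at 14 of 46 sites, so p = 14/46 ≈ 0.304348.
d = −(3/4) ln(1 − 4p/3) = −0.75 ln(1 − 0.405797) = −0.75 ln(0.594203)
  = −0.75 × (-0.520534) = 0.390401 substitutions/site.
Under a molecular clock d = 2μt, so t = d/(2μ) = 0.390401 / (2 × 6.8 × 10^-8) = 2.87 million years.

2.87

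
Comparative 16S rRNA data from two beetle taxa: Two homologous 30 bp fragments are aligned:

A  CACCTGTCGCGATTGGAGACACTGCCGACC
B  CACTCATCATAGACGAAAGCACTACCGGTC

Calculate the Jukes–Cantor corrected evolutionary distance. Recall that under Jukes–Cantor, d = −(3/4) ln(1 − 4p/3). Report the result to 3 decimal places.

0.824

The sequences differ at 15 of 30 sites, so p = 15/30 = 0.5.
d = −(3/4) ln(1 − 4p/3) = −0.75 ln(1 − 0.666667) = −0.75 ln(0.333333)
  = −0.75 × (-1.098613) = 0.823960 substitutions/site.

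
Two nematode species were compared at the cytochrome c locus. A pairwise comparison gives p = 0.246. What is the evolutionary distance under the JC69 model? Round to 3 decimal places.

0.298

d = −(3/4) ln(1 − 4p/3) = −0.75 ln(1 − 0.328) = −0.75 ln(0.672)
  = −0.75 × (-0.397497) = 0.298123 substitutions/site.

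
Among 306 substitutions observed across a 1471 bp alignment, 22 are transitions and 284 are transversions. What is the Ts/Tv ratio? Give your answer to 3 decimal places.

R = 22/284 = 0.077464… ≈ 0.077 (to 3 d.p.).

0.077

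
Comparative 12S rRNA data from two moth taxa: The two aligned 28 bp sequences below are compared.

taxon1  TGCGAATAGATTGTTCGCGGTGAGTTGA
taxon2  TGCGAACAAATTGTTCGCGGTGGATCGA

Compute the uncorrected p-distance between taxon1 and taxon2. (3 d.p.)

The sequences differ at 5 of 28 positions (sites 7, 9, 23, 24, 26).
p = 5/28 = 0.178571… ≈ 0.179 (to 3 d.p.).

0.179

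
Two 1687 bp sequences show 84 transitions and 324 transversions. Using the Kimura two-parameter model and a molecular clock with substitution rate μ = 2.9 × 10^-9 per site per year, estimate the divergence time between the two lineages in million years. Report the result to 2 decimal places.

P = 84/1687 ≈ 0.049793 and Q = 324/1687 ≈ 0.192057.
Under the Kimura two-parameter model, d = −½ ln(1 − 2P − Q) − ¼ ln(1 − 2Q).
1 − 2P − Q = 0.708357, giving −½ ln(0.708357) = 0.172404.
1 − 2Q = 0.615886, giving −¼ ln(0.615886) = 0.121173.
d = 0.172404 + 0.121173 = 0.293577.
Under a molecular clock d = 2μt, so t = d/(2μ) = 0.293577 / (2 × 2.9 × 10^-9) = 50.62 million years.

50.62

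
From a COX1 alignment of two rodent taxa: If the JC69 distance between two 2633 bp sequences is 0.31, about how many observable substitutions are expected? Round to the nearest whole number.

Invert JC69: p = (3/4)(1 − e^(−4d/3)) = 0.75 × (1 − e^(-0.413333)) = 0.75 × (1 − 0.661442) = 0.253919.
Expected differing sites = pL ≈ 0.253919 × 2633 = 668.568727 ≈ 669.

669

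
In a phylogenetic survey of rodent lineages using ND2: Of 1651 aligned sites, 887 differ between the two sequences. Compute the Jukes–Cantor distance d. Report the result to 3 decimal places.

p = 887/1651 ≈ 0.53725.
d = −(3/4) ln(1 − 4p/3) = −0.75 ln(1 − 0.716333) = −0.75 ln(0.283667)
  = −0.75 × (-1.259954) = 0.944966 substitutions/site.

0.945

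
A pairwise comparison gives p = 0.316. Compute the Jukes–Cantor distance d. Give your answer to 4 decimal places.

d = −(3/4) ln(1 − 4p/3) = −0.75 ln(1 − 0.421333) = −0.75 ln(0.578667)
  = −0.75 × (-0.547028) = 0.410271 substitutions/site.

0.4103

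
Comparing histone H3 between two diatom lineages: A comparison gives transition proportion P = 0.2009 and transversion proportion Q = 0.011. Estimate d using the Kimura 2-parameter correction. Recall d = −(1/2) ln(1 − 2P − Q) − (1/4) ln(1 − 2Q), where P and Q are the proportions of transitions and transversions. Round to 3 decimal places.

0.272

Under the Kimura two-parameter model, d = −½ ln(1 − 2P − Q) − ¼ ln(1 − 2Q).
1 − 2P − Q = 0.5872, giving −½ ln(0.5872) = 0.266195.
1 − 2Q = 0.978, giving −¼ ln(0.978) = 0.005561.
d = 0.266195 + 0.005561 = 0.271756.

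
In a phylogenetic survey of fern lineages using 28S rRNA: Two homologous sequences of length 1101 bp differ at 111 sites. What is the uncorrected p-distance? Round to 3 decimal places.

0.101

p = 111/1101 = 0.100817… ≈ 0.101 (to 3 d.p.).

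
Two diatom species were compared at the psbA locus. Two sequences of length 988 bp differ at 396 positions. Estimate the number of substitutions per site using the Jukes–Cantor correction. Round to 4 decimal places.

0.5733

p = 396/988 ≈ 0.40081.
d = −(3/4) ln(1 − 4p/3) = −0.75 ln(1 − 0.534413) = −0.75 ln(0.465587)
  = −0.75 × (-0.764456) = 0.573342 substitutions/site.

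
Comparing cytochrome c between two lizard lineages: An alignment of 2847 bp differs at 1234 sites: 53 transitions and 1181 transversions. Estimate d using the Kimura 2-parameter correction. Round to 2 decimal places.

0.74

P = 53/2847 ≈ 0.018616 and Q = 1181/2847 ≈ 0.414823.
Under the Kimura two-parameter model, d = −½ ln(1 − 2P − Q) − ¼ ln(1 − 2Q).
1 − 2P − Q = 0.547945, giving −½ ln(0.547945) = 0.300790.
1 − 2Q = 0.170354, giving −¼ ln(0.170354) = 0.442469.
d = 0.300790 + 0.442469 = 0.743259.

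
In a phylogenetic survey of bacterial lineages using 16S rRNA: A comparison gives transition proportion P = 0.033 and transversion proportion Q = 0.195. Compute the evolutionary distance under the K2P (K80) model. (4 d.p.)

Under the Kimura two-parameter model, d = −½ ln(1 − 2P − Q) − ¼ ln(1 − 2Q).
1 − 2P − Q = 0.739, giving −½ ln(0.739) = 0.151229.
1 − 2Q = 0.61, giving −¼ ln(0.61) = 0.123574.
d = 0.151229 + 0.123574 = 0.274803.

0.2748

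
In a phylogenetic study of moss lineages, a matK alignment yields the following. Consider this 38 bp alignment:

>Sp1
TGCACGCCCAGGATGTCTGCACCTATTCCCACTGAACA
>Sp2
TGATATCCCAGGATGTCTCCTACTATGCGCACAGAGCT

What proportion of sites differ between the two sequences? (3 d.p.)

The sequences differ at 12 of 38 positions.
p = 12/38 = 0.315789… ≈ 0.316 (to 3 d.p.).

0.316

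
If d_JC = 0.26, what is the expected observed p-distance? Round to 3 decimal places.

0.220

p = (3/4)(1 − e^(−4d/3)) = 0.75 × (1 − e^(-0.346667)) = 0.75 × (1 − 0.707041) = 0.219719.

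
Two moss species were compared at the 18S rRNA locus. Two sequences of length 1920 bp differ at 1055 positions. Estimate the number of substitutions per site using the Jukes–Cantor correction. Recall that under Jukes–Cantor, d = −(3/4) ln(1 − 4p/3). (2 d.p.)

0.99

p = 1055/1920 ≈ 0.549479.
d = −(3/4) ln(1 − 4p/3) = −0.75 ln(1 − 0.732639) = −0.75 ln(0.267361)
  = −0.75 × (-1.319155) = 0.989366 substitutions/site.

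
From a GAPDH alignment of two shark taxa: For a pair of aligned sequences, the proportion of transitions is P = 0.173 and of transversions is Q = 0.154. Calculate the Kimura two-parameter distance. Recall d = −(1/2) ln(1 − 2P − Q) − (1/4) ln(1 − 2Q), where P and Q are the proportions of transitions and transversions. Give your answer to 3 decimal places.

Under the Kimura two-parameter model, d = −½ ln(1 − 2P − Q) − ¼ ln(1 − 2Q).
1 − 2P − Q = 0.5, giving −½ ln(0.5) = 0.346574.
1 − 2Q = 0.692, giving −¼ ln(0.692) = 0.092042.
d = 0.346574 + 0.092042 = 0.438616.

0.439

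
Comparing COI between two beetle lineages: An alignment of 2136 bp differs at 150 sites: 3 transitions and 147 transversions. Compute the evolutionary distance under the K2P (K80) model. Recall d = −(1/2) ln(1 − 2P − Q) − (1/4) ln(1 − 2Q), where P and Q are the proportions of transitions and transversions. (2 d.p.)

P = 3/2136 ≈ 0.001404 and Q = 147/2136 ≈ 0.06882.
Under the Kimura two-parameter model, d = −½ ln(1 − 2P − Q) − ¼ ln(1 − 2Q).
1 − 2P − Q = 0.928372, giving −½ ln(0.928372) = 0.037161.
1 − 2Q = 0.86236, giving −¼ ln(0.86236) = 0.037021.
d = 0.037161 + 0.037021 = 0.074182.

0.07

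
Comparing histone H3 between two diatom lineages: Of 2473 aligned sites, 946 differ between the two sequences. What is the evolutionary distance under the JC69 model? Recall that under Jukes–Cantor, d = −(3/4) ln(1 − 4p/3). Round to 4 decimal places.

p = 946/2473 ≈ 0.382531.
d = −(3/4) ln(1 − 4p/3) = −0.75 ln(1 − 0.510041) = −0.75 ln(0.489959)
  = −0.75 × (-0.713434) = 0.535076 substitutions/site.

0.5351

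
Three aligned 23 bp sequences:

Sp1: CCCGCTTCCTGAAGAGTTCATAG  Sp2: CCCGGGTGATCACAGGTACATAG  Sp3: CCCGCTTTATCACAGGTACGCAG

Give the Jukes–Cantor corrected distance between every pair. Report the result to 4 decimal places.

d(Sp1,Sp2) = 0.5532, d(Sp1,Sp3) = 0.5532, d(Sp2,Sp3) = 0.2567

Sp1–Sp2: 9/23 sites differ → p ≈ 0.391304, d = −0.75 ln(1 − 0.521739) = 0.553199 ≈ 0.5532.
Sp1–Sp3: 9/23 sites differ → p ≈ 0.391304, d = −0.75 ln(1 − 0.521739) = 0.553199 ≈ 0.5532.
Sp2–Sp3: 5/23 sites differ → p ≈ 0.217391, d = −0.75 ln(1 − 0.289855) = 0.256715 ≈ 0.2567.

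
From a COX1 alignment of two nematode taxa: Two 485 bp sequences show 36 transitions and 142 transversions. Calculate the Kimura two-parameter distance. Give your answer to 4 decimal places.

P = 36/485 ≈ 0.074227 and Q = 142/485 ≈ 0.292784.
Under the Kimura two-parameter model, d = −½ ln(1 − 2P − Q) − ¼ ln(1 − 2Q).
1 − 2P − Q = 0.558762, giving −½ ln(0.558762) = 0.291016.
1 − 2Q = 0.414432, giving −¼ ln(0.414432) = 0.220212.
d = 0.291016 + 0.220212 = 0.511228.

0.5112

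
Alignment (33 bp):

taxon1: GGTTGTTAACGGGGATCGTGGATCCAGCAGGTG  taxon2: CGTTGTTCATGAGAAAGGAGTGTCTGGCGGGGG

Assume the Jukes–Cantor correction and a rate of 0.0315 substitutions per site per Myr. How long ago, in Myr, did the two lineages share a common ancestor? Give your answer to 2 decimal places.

The sequences differ at 14 of 33 sites, so p = 14/33 ≈ 0.424242.
d = −(3/4) ln(1 − 4p/3) = −0.75 ln(1 − 0.565656) = −0.75 ln(0.434344)
  = −0.75 × (-0.833918) = 0.625439 substitutions/site.
Under a molecular clock d = 2μt, so t = d/(2μ) = 0.625439 / (2 × 0.0315) = 9.93 Myr.

9.93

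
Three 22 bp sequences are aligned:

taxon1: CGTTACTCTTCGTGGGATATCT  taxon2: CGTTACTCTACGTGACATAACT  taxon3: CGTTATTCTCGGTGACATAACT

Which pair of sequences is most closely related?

taxon1–taxon2: 4/22 differ, p = 0.182, d = 0.208.
taxon1–taxon3: 6/22 differ, p = 0.273, d = 0.339.
taxon2–taxon3: 3/22 differ, p = 0.136, d = 0.151.
The smallest distance is between taxon2 and taxon3.

taxon2 and taxon3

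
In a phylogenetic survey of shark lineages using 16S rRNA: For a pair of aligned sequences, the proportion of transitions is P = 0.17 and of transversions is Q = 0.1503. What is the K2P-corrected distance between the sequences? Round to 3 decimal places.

Under the Kimura two-parameter model, d = −½ ln(1 − 2P − Q) − ¼ ln(1 − 2Q).
1 − 2P − Q = 0.5097, giving −½ ln(0.5097) = 0.336966.
1 − 2Q = 0.6994, giving −¼ ln(0.6994) = 0.089383.
d = 0.336966 + 0.089383 = 0.426349.

0.426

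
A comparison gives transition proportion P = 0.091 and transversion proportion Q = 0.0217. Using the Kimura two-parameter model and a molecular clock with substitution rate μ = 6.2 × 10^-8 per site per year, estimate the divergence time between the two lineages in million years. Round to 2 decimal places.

1.01

Under the Kimura two-parameter model, d = −½ ln(1 − 2P − Q) − ¼ ln(1 − 2Q).
1 − 2P − Q = 0.7963, giving −½ ln(0.7963) = 0.113890.
1 − 2Q = 0.9566, giving −¼ ln(0.9566) = 0.011092.
d = 0.113890 + 0.011092 = 0.124982.
Under a molecular clock d = 2μt, so t = d/(2μ) = 0.124982 / (2 × 6.2 × 10^-8) = 1.01 million years.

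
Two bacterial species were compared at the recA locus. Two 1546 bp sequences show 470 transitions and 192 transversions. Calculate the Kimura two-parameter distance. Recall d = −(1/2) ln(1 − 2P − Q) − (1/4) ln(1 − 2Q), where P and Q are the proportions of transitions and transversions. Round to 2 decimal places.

0.73

P = 470/1546 ≈ 0.30401 and Q = 192/1546 ≈ 0.124191.
Under the Kimura two-parameter model, d = −½ ln(1 − 2P − Q) − ¼ ln(1 − 2Q).
1 − 2P − Q = 0.267789, giving −½ ln(0.267789) = 0.658778.
1 − 2Q = 0.751618, giving −¼ ln(0.751618) = 0.071382.
d = 0.658778 + 0.071382 = 0.730160.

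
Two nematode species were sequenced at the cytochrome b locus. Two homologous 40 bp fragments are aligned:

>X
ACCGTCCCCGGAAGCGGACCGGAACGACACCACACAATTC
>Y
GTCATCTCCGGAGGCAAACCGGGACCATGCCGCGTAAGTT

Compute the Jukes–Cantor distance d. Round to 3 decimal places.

0.572

The sequences differ at 16 of 40 sites, so p = 16/40 = 0.4.
d = −(3/4) ln(1 − 4p/3) = −0.75 ln(1 − 0.533333) = −0.75 ln(0.466667)
  = −0.75 × (-0.762139) = 0.571604 substitutions/site.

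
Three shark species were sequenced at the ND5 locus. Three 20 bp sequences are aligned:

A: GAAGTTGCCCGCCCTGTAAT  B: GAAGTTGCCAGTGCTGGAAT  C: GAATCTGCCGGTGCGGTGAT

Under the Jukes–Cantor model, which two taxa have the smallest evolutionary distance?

A–B: 4/20 differ, p = 0.200, d = 0.233.
A–C: 7/20 differ, p = 0.350, d = 0.471.
B–C: 6/20 differ, p = 0.300, d = 0.383.
The smallest distance is between A and B.

A and B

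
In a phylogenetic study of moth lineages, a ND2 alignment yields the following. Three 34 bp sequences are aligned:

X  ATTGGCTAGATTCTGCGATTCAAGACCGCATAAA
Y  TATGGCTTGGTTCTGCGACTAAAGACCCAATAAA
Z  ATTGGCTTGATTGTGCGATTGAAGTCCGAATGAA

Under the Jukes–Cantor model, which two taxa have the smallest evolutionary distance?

X and Z

X–Y: 8/34 differ, p = 0.235, d = 0.282.
X–Z: 6/34 differ, p = 0.176, d = 0.201.
Y–Z: 9/34 differ, p = 0.265, d = 0.326.
The smallest distance is between X and Z.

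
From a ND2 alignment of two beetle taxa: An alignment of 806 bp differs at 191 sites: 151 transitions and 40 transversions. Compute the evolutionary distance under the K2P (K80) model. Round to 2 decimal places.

0.30

P = 151/806 ≈ 0.187345 and Q = 40/806 ≈ 0.049628.
Under the Kimura two-parameter model, d = −½ ln(1 − 2P − Q) − ¼ ln(1 − 2Q).
1 − 2P − Q = 0.575682, giving −½ ln(0.575682) = 0.276100.
1 − 2Q = 0.900744, giving −¼ ln(0.900744) = 0.026134.
d = 0.276100 + 0.026134 = 0.302234.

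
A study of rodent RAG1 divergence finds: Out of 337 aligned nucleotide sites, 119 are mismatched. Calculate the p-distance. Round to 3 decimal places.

p = 119/337 = 0.353115… ≈ 0.353 (to 3 d.p.).

0.353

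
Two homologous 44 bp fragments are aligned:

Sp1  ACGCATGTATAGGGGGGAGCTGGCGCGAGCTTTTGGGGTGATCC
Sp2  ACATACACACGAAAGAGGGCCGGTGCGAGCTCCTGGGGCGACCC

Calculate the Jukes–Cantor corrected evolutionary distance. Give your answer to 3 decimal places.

0.591

The sequences differ at 18 of 44 sites, so p = 18/44 ≈ 0.409091.
d = −(3/4) ln(1 − 4p/3) = −0.75 ln(1 − 0.545455) = −0.75 ln(0.454545)
  = −0.75 × (-0.788458) = 0.591344 substitutions/site.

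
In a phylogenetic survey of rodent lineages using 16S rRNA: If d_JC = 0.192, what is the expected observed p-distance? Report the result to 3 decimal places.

p = (3/4)(1 − e^(−4d/3)) = 0.75 × (1 − e^(-0.256)) = 0.75 × (1 − 0.774142) = 0.169394.

0.169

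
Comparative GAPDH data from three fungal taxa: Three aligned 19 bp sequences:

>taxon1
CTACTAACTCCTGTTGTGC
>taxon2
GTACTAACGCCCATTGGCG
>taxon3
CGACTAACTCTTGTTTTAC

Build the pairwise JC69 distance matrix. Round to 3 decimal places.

d(taxon1,taxon2) = 0.507, d(taxon1,taxon3) = 0.247, d(taxon2,taxon3) = 0.907

taxon1–taxon2: 7/19 sites differ → p ≈ 0.368421, d = −0.75 ln(1 − 0.491228) = 0.506816 ≈ 0.507.
taxon1–taxon3: 4/19 sites differ → p ≈ 0.210526, d = −0.75 ln(1 − 0.280701) = 0.247109 ≈ 0.247.
taxon2–taxon3: 10/19 sites differ → p ≈ 0.526316, d = −0.75 ln(1 − 0.701755) = 0.907380 ≈ 0.907.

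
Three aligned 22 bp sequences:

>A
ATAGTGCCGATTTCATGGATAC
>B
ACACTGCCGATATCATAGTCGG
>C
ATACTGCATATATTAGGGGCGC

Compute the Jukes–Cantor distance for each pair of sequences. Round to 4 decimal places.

d(A,B) = 0.4975, d(A,C) = 0.5913, d(B,C) = 0.4975

A–B: 8/22 sites differ → p ≈ 0.363636, d = −0.75 ln(1 − 0.484848) = 0.497470 ≈ 0.4975.
A–C: 9/22 sites differ → p ≈ 0.409091, d = −0.75 ln(1 − 0.545455) = 0.591344 ≈ 0.5913.
B–C: 8/22 sites differ → p ≈ 0.363636, d = −0.75 ln(1 − 0.484848) = 0.497470 ≈ 0.4975.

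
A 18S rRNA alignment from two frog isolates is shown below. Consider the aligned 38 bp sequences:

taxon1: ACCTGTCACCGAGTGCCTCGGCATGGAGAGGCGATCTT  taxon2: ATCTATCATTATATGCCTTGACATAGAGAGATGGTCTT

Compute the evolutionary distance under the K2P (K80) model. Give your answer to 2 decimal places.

Of 38 sites, 12 differences are transitions and 1 are transversions, so P = 12/38 ≈ 0.315789 and Q = 1/38 ≈ 0.026316.
Under the Kimura two-parameter model, d = −½ ln(1 − 2P − Q) − ¼ ln(1 − 2Q).
1 − 2P − Q = 0.342106, giving −½ ln(0.342106) = 0.536317.
1 − 2Q = 0.947368, giving −¼ ln(0.947368) = 0.013517.
d = 0.536317 + 0.013517 = 0.549834.

0.55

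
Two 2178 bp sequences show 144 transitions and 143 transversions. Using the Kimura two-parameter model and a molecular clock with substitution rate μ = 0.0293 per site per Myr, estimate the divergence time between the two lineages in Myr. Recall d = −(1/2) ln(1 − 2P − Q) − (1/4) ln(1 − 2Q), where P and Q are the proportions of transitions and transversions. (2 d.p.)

P = 144/2178 ≈ 0.066116 and Q = 143/2178 ≈ 0.065657.
Under the Kimura two-parameter model, d = −½ ln(1 − 2P − Q) − ¼ ln(1 − 2Q).
1 − 2P − Q = 0.802111, giving −½ ln(0.802111) = 0.110254.
1 − 2Q = 0.868686, giving −¼ ln(0.868686) = 0.035193.
d = 0.110254 + 0.035193 = 0.145447.
Under a molecular clock d = 2μt, so t = d/(2μ) = 0.145447 / (2 × 0.0293) = 2.48 Myr.

2.48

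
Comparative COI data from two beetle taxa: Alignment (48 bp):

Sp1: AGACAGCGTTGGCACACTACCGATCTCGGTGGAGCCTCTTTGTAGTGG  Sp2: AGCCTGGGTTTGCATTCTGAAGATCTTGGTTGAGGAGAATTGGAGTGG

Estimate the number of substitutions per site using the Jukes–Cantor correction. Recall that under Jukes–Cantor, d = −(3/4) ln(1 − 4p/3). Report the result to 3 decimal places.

The sequences differ at 17 of 48 sites, so p = 17/48 ≈ 0.354167.
d = −(3/4) ln(1 − 4p/3) = −0.75 ln(1 − 0.472223) = −0.75 ln(0.527777)
  = −0.75 × (-0.639081) = 0.479311 substitutions/site.

0.479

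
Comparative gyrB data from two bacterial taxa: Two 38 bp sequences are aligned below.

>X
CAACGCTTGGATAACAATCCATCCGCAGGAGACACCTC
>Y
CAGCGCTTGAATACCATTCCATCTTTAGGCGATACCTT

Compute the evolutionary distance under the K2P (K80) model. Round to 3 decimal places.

Of 38 sites, 6 differences are transitions and 4 are transversions, so P = 6/38 ≈ 0.157895 and Q = 4/38 ≈ 0.105263.
Under the Kimura two-parameter model, d = −½ ln(1 − 2P − Q) − ¼ ln(1 − 2Q).
1 − 2P − Q = 0.578947, giving −½ ln(0.578947) = 0.273272.
1 − 2Q = 0.789474, giving −¼ ln(0.789474) = 0.059097.
d = 0.273272 + 0.059097 = 0.332369.

0.332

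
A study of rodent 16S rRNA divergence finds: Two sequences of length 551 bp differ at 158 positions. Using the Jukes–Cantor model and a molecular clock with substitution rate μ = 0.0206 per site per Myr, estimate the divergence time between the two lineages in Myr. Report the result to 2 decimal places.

8.77

p = 158/551 ≈ 0.286751.
d = −(3/4) ln(1 − 4p/3) = −0.75 ln(1 − 0.382335) = −0.75 ln(0.617665)
  = −0.75 × (-0.481809) = 0.361357 substitutions/site.
Under a molecular clock d = 2μt, so t = d/(2μ) = 0.361357 / (2 × 0.0206) = 8.77 Myr.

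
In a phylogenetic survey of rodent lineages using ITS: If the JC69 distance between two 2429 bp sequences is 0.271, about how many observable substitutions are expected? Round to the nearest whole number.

552

Invert JC69: p = (3/4)(1 − e^(−4d/3)) = 0.75 × (1 − e^(-0.361333)) = 0.75 × (1 − 0.696747) = 0.227440.
Expected differing sites = pL ≈ 0.227440 × 2429 = 552.45176 ≈ 552.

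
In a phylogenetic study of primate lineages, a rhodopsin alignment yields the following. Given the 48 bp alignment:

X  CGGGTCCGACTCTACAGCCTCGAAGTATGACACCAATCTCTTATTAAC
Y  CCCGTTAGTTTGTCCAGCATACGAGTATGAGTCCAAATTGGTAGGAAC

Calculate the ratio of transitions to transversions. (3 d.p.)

Transitions are A↔G and C↔T; transversions are all other mismatches.
Transitions: 4. Transversions: 16.
R = 4/16 = 0.250.

0.250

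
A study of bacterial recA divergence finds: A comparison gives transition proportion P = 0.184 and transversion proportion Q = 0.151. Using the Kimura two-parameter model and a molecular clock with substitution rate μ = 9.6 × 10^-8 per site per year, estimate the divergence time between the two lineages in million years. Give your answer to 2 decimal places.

Under the Kimura two-parameter model, d = −½ ln(1 − 2P − Q) − ¼ ln(1 − 2Q).
1 − 2P − Q = 0.481, giving −½ ln(0.481) = 0.365944.
1 − 2Q = 0.698, giving −¼ ln(0.698) = 0.089884.
d = 0.365944 + 0.089884 = 0.455828.
Under a molecular clock d = 2μt, so t = d/(2μ) = 0.455828 / (2 × 9.6 × 10^-8) = 2.37 million years.

2.37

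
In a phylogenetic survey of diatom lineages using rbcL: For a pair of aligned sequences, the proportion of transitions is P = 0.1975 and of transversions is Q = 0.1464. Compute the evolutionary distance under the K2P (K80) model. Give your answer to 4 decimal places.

0.4764

Under the Kimura two-parameter model, d = −½ ln(1 − 2P − Q) − ¼ ln(1 − 2Q).
1 − 2P − Q = 0.4586, giving −½ ln(0.4586) = 0.389788.
1 − 2Q = 0.7072, giving −¼ ln(0.7072) = 0.086610.
d = 0.389788 + 0.086610 = 0.476398.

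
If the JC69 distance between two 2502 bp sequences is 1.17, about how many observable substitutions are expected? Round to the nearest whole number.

Invert JC69: p = (3/4)(1 − e^(−4d/3)) = 0.75 × (1 − e^(-1.56)) = 0.75 × (1 − 0.210136) = 0.592398.
Expected differing sites = pL ≈ 0.592398 × 2502 = 1482.179796 ≈ 1482.

1482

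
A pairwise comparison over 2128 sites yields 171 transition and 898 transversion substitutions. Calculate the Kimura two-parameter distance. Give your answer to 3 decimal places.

P = 171/2128 ≈ 0.080357 and Q = 898/2128 ≈ 0.421992.
Under the Kimura two-parameter model, d = −½ ln(1 − 2P − Q) − ¼ ln(1 − 2Q).
1 − 2P − Q = 0.417294, giving −½ ln(0.417294) = 0.436982.
1 − 2Q = 0.156016, giving −¼ ln(0.156016) = 0.464449.
d = 0.436982 + 0.464449 = 0.901431.

0.901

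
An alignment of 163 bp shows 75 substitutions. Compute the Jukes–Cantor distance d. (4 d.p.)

p = 75/163 ≈ 0.460123.
d = −(3/4) ln(1 − 4p/3) = −0.75 ln(1 − 0.613497) = −0.75 ln(0.386503)
  = −0.75 × (-0.950616) = 0.712962 substitutions/site.

0.7130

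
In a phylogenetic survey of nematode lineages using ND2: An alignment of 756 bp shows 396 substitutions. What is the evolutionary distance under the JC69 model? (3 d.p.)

p = 396/756 ≈ 0.52381.
d = −(3/4) ln(1 − 4p/3) = −0.75 ln(1 − 0.698413) = −0.75 ln(0.301587)
  = −0.75 × (-1.198697) = 0.899023 substitutions/site.

0.899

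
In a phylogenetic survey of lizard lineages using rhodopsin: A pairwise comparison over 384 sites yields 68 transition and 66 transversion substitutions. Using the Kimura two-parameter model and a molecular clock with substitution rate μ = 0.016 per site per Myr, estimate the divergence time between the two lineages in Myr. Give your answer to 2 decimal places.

14.96

P = 68/384 ≈ 0.177083 and Q = 66/384 = 0.171875.
Under the Kimura two-parameter model, d = −½ ln(1 − 2P − Q) − ¼ ln(1 − 2Q).
1 − 2P − Q = 0.473959, giving −½ ln(0.473959) = 0.373317.
1 − 2Q = 0.65625, giving −¼ ln(0.65625) = 0.105303.
d = 0.373317 + 0.105303 = 0.478620.
Under a molecular clock d = 2μt, so t = d/(2μ) = 0.478620 / (2 × 0.016) = 14.96 Myr.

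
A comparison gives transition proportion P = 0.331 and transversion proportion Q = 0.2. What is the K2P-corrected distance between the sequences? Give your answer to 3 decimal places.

1.118

Under the Kimura two-parameter model, d = −½ ln(1 − 2P − Q) − ¼ ln(1 − 2Q).
1 − 2P − Q = 0.138, giving −½ ln(0.138) = 0.990251.
1 − 2Q = 0.6, giving −¼ ln(0.6) = 0.127706.
d = 0.990251 + 0.127706 = 1.117957.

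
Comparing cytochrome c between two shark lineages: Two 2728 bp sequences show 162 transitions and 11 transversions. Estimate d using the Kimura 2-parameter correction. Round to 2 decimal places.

P = 162/2728 ≈ 0.059384 and Q = 11/2728 ≈ 0.004032.
Under the Kimura two-parameter model, d = −½ ln(1 − 2P − Q) − ¼ ln(1 − 2Q).
1 − 2P − Q = 0.8772, giving −½ ln(0.8772) = 0.065510.
1 − 2Q = 0.991936, giving −¼ ln(0.991936) = 0.002024.
d = 0.065510 + 0.002024 = 0.067534.

0.07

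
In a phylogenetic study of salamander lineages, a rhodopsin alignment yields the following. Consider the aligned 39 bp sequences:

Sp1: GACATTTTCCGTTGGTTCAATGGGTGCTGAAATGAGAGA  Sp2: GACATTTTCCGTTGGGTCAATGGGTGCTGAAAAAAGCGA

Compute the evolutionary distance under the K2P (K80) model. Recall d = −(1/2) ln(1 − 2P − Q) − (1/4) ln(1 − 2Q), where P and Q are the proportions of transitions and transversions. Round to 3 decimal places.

0.110

Of 39 sites, 1 differences are transitions and 3 are transversions, so P = 1/39 ≈ 0.025641 and Q = 3/39 ≈ 0.076923.
Under the Kimura two-parameter model, d = −½ ln(1 − 2P − Q) − ¼ ln(1 − 2Q).
1 − 2P − Q = 0.871795, giving −½ ln(0.871795) = 0.068600.
1 − 2Q = 0.846154, giving −¼ ln(0.846154) = 0.041763.
d = 0.068600 + 0.041763 = 0.110363.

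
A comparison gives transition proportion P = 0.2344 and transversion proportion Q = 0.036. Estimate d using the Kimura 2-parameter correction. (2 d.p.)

0.37

Under the Kimura two-parameter model, d = −½ ln(1 − 2P − Q) − ¼ ln(1 − 2Q).
1 − 2P − Q = 0.4952, giving −½ ln(0.4952) = 0.351397.
1 − 2Q = 0.928, giving −¼ ln(0.928) = 0.018681.
d = 0.351397 + 0.018681 = 0.370078.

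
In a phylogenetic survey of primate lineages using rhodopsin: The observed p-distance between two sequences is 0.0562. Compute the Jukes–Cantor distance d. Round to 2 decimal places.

0.06

d = −(3/4) ln(1 − 4p/3) = −0.75 ln(1 − 0.074933) = −0.75 ln(0.925067)
  = −0.75 × (-0.077889) = 0.058417 substitutions/site.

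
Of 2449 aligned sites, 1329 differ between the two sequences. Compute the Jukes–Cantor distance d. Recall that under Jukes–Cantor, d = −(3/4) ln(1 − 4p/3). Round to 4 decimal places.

p = 1329/2449 ≈ 0.54267.
d = −(3/4) ln(1 − 4p/3) = −0.75 ln(1 − 0.72356) = −0.75 ln(0.27644)
  = −0.75 × (-1.285761) = 0.964321 substitutions/site.

0.9643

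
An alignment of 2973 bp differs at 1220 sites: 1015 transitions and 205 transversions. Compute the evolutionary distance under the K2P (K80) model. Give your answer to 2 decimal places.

P = 1015/2973 ≈ 0.341406 and Q = 205/2973 ≈ 0.068954.
Under the Kimura two-parameter model, d = −½ ln(1 − 2P − Q) − ¼ ln(1 − 2Q).
1 − 2P − Q = 0.248234, giving −½ ln(0.248234) = 0.696692.
1 − 2Q = 0.862092, giving −¼ ln(0.862092) = 0.037098.
d = 0.696692 + 0.037098 = 0.733790.

0.73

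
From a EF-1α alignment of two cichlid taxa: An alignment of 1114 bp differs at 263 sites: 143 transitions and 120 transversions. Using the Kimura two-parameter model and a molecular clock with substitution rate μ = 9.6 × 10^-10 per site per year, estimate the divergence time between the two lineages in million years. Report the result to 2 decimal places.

P = 143/1114 ≈ 0.128366 and Q = 120/1114 ≈ 0.10772.
Under the Kimura two-parameter model, d = −½ ln(1 − 2P − Q) − ¼ ln(1 − 2Q).
1 − 2P − Q = 0.635548, giving −½ ln(0.635548) = 0.226634.
1 − 2Q = 0.78456, giving −¼ ln(0.78456) = 0.060658.
d = 0.226634 + 0.060658 = 0.287292.
Under a molecular clock d = 2μt, so t = d/(2μ) = 0.287292 / (2 × 9.6 × 10^-10) = 149.63 million years.

149.63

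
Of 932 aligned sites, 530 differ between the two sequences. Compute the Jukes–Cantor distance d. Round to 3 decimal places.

1.065

p = 530/932 ≈ 0.56867.
d = −(3/4) ln(1 − 4p/3) = −0.75 ln(1 − 0.758227) = −0.75 ln(0.241773)
  = −0.75 × (-1.419756) = 1.064817 substitutions/site.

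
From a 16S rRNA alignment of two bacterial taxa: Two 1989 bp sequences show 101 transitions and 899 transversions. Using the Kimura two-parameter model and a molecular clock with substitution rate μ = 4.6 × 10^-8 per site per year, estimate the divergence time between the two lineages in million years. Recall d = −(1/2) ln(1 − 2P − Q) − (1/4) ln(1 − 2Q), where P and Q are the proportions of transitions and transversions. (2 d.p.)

P = 101/1989 ≈ 0.050779 and Q = 899/1989 ≈ 0.451986.
Under the Kimura two-parameter model, d = −½ ln(1 − 2P − Q) − ¼ ln(1 − 2Q).
1 − 2P − Q = 0.446456, giving −½ ln(0.446456) = 0.403207.
1 − 2Q = 0.096028, giving −¼ ln(0.096028) = 0.585779.
d = 0.403207 + 0.585779 = 0.988986.
Under a molecular clock d = 2μt, so t = d/(2μ) = 0.988986 / (2 × 4.6 × 10^-8) = 10.75 million years.

10.75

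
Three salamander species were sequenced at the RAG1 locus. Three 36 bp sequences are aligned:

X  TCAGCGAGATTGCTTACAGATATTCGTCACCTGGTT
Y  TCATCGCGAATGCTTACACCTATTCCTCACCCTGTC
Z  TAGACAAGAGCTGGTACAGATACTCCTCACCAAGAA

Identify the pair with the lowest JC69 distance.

X and Y

X–Y: 9/36 differ, p = 0.250, d = 0.304.
X–Z: 15/36 differ, p = 0.417, d = 0.608.
Y–Z: 17/36 differ, p = 0.472, d = 0.745.
The smallest distance is between X and Y.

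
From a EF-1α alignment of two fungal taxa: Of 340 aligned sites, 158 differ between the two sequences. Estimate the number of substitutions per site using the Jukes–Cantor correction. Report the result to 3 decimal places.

p = 158/340 ≈ 0.464706.
d = −(3/4) ln(1 − 4p/3) = −0.75 ln(1 − 0.619608) = −0.75 ln(0.380392)
  = −0.75 × (-0.966553) = 0.724915 substitutions/site.

0.725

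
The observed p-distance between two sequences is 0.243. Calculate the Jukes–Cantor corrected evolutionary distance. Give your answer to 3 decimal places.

0.294

d = −(3/4) ln(1 − 4p/3) = −0.75 ln(1 − 0.324) = −0.75 ln(0.676)
  = −0.75 × (-0.391562) = 0.293672 substitutions/site.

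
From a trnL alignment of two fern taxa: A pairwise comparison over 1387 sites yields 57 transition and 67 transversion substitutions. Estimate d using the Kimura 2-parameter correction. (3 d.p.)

P = 57/1387 ≈ 0.041096 and Q = 67/1387 ≈ 0.048306.
Under the Kimura two-parameter model, d = −½ ln(1 − 2P − Q) − ¼ ln(1 − 2Q).
1 − 2P − Q = 0.869502, giving −½ ln(0.869502) = 0.069917.
1 − 2Q = 0.903388, giving −¼ ln(0.903388) = 0.025401.
d = 0.069917 + 0.025401 = 0.095318.

0.095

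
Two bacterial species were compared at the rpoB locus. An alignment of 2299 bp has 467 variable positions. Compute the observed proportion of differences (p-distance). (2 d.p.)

p = 467/2299 = 0.203131… ≈ 0.20 (to 2 d.p.).

0.20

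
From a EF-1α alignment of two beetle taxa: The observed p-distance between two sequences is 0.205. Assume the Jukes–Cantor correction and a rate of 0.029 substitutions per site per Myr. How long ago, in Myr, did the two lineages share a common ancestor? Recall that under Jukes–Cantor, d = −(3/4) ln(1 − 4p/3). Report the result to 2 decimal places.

4.13

d = −(3/4) ln(1 − 4p/3) = −0.75 ln(1 − 0.273333) = −0.75 ln(0.726667)
  = −0.75 × (-0.319287) = 0.239465 substitutions/site.
Under a molecular clock d = 2μt, so t = d/(2μ) = 0.239465 / (2 × 0.029) = 4.13 Myr.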